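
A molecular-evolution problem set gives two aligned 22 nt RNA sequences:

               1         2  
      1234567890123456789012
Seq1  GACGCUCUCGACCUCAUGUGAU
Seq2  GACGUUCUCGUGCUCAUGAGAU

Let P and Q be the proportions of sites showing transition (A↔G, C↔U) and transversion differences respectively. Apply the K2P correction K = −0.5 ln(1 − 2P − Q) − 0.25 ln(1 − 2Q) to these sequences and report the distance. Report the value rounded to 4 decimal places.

0.2085

Mismatches occur at site 5 (C→U, transition), site 11 (A→U, transversion), site 12 (C→G, transversion), site 19 (U→A, transversion).
Of the 4 differences, 1 transition and 3 transversions over 22 sites: P = 1/22 = 0.045455, Q = 3/22 = 0.136364.
d = −0.5·ln(0.772726) − 0.25·ln(0.727272) = −0.5·(-0.257831) − 0.25·(-0.318455) = 0.2085.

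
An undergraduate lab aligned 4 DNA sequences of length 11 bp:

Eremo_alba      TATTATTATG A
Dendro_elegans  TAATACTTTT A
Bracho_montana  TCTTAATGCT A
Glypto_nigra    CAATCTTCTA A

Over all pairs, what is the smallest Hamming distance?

4

Pairwise Hamming distances:
  Eremo_alba vs Dendro_elegans: 4
  Eremo_alba vs Bracho_montana: 5
  Eremo_alba vs Glypto_nigra: 5
  Dendro_elegans vs Bracho_montana: 5
  Dendro_elegans vs Glypto_nigra: 5
  Bracho_montana vs Glypto_nigra: 8
The smallest is 4, between Eremo_alba and Dendro_elegans.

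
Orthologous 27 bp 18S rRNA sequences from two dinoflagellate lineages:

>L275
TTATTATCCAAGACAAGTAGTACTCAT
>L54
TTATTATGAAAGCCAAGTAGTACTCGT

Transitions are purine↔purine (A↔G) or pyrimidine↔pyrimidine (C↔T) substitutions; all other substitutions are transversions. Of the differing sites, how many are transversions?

3

The sequences differ at positions 8 (C/G, transversion), 9 (C/A, transversion), 13 (A/C, transversion), 26 (A/G, transition).
Of the 4 differences, 1 transition and 3 transversions, so the answer is 3.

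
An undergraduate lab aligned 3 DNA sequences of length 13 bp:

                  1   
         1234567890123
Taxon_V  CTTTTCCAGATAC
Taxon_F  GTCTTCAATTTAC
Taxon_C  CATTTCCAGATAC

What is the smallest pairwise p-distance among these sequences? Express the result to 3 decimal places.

0.077

Pairwise Hamming distances:
  Taxon_V vs Taxon_F: 5
  Taxon_V vs Taxon_C: 1
  Taxon_F vs Taxon_C: 6
The smallest is 1 mismatch, between Taxon_V and Taxon_C; p = 1/13 = 0.077.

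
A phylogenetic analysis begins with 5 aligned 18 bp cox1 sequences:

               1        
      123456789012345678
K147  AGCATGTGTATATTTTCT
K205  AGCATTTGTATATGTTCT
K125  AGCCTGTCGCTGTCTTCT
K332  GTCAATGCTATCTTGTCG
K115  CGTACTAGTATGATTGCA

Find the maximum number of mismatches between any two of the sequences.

13

Pairwise Hamming distances:
  K147 vs K205: 2
  K147 vs K125: 6
  K147 vs K332: 9
  K147 vs K115: 9
  K205 vs K125: 7
  K205 vs K332: 9
  K205 vs K115: 9
  K125 vs K332: 12
  K125 vs K115: 13
  K332 vs K115: 11
The largest is 13, between K125 and K115.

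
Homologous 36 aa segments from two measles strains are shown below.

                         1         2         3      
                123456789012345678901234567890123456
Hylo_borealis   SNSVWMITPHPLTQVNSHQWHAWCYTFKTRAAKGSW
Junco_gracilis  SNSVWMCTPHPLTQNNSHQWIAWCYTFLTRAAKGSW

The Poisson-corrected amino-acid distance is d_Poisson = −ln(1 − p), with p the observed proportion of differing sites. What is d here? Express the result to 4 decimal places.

0.1178

The sequences differ at positions 7 (I/C), 15 (V/N), 21 (H/I), 28 (K/L).
p = 4/36 = 0.111111.
d = −ln(1 − 0.111111) = −ln(0.888889) = 0.1178.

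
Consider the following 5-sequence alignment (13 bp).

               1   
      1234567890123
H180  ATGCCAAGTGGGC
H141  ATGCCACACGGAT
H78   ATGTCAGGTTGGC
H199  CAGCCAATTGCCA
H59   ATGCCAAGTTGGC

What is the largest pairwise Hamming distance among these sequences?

9

Pairwise Hamming distances:
  H180 vs H141: 5
  H180 vs H78: 3
  H180 vs H199: 6
  H180 vs H59: 1
  H141 vs H78: 7
  H141 vs H199: 8
  H141 vs H59: 6
  H78 vs H199: 9
  H78 vs H59: 2
  H199 vs H59: 7
The largest is 9, between H78 and H199.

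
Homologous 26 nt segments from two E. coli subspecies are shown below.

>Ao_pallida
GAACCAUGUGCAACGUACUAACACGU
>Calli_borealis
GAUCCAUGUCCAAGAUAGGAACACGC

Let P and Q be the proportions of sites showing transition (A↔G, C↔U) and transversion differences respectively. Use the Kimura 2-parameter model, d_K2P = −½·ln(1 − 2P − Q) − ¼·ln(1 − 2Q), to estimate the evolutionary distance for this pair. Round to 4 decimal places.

0.3338

Differing sites — 3:A/U (Tv); 10:G/C (Tv); 14:C/G (Tv); 15:G/A (Ti); 18:C/G (Tv); 19:U/G (Tv); 26:U/C (Ti).
Of the 7 differences, 2 transitions and 5 transversions over 26 sites: P = 2/26 = 0.076923, Q = 5/26 = 0.192308.
d = −0.5·ln(0.653846) − 0.25·ln(0.615384) = −0.5·(-0.424883) − 0.25·(-0.485509) = 0.3338.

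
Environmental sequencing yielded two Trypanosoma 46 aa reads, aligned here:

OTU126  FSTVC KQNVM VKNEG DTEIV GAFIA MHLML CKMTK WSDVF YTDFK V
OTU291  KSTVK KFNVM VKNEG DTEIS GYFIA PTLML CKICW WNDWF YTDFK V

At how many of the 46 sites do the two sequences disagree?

12

Differing sites — 1:F/K; 5:C/K; 7:Q/F; 20:V/S; 22:A/Y; 26:M/P; 27:H/T; 33:M/I; 34:T/C; 35:K/W; 37:S/N; 39:V/W.
That gives 12 mismatches out of 46 aligned sites, so the Hamming distance is 12.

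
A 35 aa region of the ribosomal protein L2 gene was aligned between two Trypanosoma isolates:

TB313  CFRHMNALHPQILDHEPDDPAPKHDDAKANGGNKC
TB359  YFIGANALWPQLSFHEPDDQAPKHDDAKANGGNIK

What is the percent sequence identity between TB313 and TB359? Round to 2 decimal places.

Mismatches occur at site 1 (C→Y), site 3 (R→I), site 4 (H→G), site 5 (M→A), site 9 (H→W), site 12 (I→L), site 13 (L→S), site 14 (D→F), site 20 (P→Q), site 34 (K→I), site 35 (C→K).
24 of the 35 sites match, so the percent identity is 24/35 × 100 = 68.57%.

68.57%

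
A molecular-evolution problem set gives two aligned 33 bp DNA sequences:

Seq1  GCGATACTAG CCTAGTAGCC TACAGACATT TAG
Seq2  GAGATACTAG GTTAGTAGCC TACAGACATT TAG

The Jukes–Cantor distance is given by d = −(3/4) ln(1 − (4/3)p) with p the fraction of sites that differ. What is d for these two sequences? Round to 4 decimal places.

Mismatches occur at site 2 (C/A), site 11 (C/G), site 12 (C/T).
p = 3/33 = 0.090909.
d = −0.75 · ln(1 − (4/3)·0.090909) = −0.75 · ln(0.878788) = −0.75 · (-0.129212) = 0.0969.

0.0969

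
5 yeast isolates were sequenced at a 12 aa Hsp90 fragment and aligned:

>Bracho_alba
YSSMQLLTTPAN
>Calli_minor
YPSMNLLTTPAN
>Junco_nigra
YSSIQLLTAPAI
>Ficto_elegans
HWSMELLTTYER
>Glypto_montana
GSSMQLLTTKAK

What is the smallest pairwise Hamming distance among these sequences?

Pairwise Hamming distances:
  Bracho_alba vs Calli_minor: 2
  Bracho_alba vs Junco_nigra: 3
  Bracho_alba vs Ficto_elegans: 6
  Bracho_alba vs Glypto_montana: 3
  Calli_minor vs Junco_nigra: 5
  Calli_minor vs Ficto_elegans: 6
  Calli_minor vs Glypto_montana: 5
  Junco_nigra vs Ficto_elegans: 8
  Junco_nigra vs Glypto_montana: 5
  Ficto_elegans vs Glypto_montana: 6
The smallest is 2, between Bracho_alba and Calli_minor.

2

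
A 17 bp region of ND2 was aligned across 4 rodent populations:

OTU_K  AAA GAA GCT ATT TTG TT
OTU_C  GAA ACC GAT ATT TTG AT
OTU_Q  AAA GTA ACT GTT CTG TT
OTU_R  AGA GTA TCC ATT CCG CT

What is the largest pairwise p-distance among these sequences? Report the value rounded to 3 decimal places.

0.647

Pairwise Hamming distances:
  OTU_K vs OTU_C: 6
  OTU_K vs OTU_Q: 4
  OTU_K vs OTU_R: 7
  OTU_C vs OTU_Q: 9
  OTU_C vs OTU_R: 11
  OTU_Q vs OTU_R: 6
The largest is 11 mismatches, between OTU_C and OTU_R; p = 11/17 = 0.647.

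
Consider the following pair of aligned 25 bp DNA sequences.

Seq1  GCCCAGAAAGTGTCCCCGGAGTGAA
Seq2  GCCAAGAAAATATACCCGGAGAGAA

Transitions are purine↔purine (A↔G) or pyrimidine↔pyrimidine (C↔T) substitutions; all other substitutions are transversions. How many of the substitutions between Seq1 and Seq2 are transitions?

2

Differing sites — 4:C/A (Tv); 10:G/A (Ti); 12:G/A (Ti); 14:C/A (Tv); 22:T/A (Tv).
Of the 5 differences, 2 transitions and 3 transversions, so the answer is 2.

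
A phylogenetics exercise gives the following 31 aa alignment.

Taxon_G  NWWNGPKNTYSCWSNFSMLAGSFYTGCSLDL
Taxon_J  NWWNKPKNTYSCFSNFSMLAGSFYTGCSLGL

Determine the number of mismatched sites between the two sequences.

3

The sequences differ at positions 5 (G/K), 13 (W/F), 30 (D/G).
That gives 3 mismatches out of 31 aligned sites, so the Hamming distance is 3.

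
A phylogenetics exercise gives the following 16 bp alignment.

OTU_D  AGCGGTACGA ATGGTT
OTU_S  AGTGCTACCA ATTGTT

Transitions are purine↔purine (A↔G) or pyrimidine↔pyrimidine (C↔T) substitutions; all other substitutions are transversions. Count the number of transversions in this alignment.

3

The sequences differ at positions 3 (C/T, transition), 5 (G/C, transversion), 9 (G/C, transversion), 13 (G/T, transversion).
Of the 4 differences, 1 transition and 3 transversions, so the answer is 3.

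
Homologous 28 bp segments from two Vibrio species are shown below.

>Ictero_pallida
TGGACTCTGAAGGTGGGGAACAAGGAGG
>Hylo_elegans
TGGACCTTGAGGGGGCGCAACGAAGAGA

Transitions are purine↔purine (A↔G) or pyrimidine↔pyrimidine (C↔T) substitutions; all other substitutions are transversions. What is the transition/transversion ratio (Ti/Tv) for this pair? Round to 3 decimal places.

2.000

Mismatches occur at site 6 (T↔C, transition), site 7 (C↔T, transition), site 11 (A↔G, transition), site 14 (T↔G, transversion), site 16 (G↔C, transversion), site 18 (G↔C, transversion), site 22 (A↔G, transition), site 24 (G↔A, transition), site 28 (G↔A, transition).
Of the 9 differences, 6 transitions and 3 transversions, so Ti/Tv = 6/3 = 2.000.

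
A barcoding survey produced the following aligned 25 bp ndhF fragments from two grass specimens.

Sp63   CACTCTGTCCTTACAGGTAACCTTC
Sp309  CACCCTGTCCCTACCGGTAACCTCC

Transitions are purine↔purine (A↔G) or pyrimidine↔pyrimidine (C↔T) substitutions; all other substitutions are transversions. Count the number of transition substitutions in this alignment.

3

Mismatches occur at site 4 (T↔C, transition), site 11 (T↔C, transition), site 15 (A↔C, transversion), site 24 (T↔C, transition).
Of the 4 differences, 3 transitions and 1 transversion, so the answer is 3.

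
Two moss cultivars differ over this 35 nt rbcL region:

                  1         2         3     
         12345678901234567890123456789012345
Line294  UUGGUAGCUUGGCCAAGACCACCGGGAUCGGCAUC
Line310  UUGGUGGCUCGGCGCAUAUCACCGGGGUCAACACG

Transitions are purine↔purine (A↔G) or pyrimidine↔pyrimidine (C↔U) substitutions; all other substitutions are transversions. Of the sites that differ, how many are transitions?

Mismatches occur at site 6 (A/G, transition), site 10 (U/C, transition), site 14 (C/G, transversion), site 15 (A/C, transversion), site 17 (G/U, transversion), site 19 (C/U, transition), site 27 (A/G, transition), site 30 (G/A, transition), site 31 (G/A, transition), site 34 (U/C, transition), site 35 (C/G, transversion).
Of the 11 differences, 7 transitions and 4 transversions, so the answer is 7.

7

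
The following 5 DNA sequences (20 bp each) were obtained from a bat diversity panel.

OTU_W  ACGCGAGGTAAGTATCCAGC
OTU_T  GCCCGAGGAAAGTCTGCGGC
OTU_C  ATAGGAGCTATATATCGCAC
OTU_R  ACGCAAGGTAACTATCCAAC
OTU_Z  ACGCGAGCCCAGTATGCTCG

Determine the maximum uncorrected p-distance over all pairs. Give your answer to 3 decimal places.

Pairwise Hamming distances:
  OTU_W vs OTU_T: 6
  OTU_W vs OTU_C: 9
  OTU_W vs OTU_R: 3
  OTU_W vs OTU_Z: 7
  OTU_T vs OTU_C: 13
  OTU_T vs OTU_R: 9
  OTU_T vs OTU_Z: 9
  OTU_C vs OTU_R: 9
  OTU_C vs OTU_Z: 12
  OTU_R vs OTU_Z: 9
The largest is 13 mismatches, between OTU_T and OTU_C; p = 13/20 = 0.650.

0.650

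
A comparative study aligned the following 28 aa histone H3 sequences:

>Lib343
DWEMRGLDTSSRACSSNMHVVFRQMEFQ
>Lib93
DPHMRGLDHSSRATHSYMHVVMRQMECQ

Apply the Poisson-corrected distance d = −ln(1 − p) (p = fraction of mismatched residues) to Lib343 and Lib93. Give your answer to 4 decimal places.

0.3365

Mismatches occur at site 2 (W→P), site 3 (E→H), site 9 (T→H), site 14 (C→T), site 15 (S→H), site 17 (N→Y), site 22 (F→M), site 27 (F→C).
p = 8/28 = 0.285714.
d = −ln(1 − 0.285714) = −ln(0.714286) = 0.3365.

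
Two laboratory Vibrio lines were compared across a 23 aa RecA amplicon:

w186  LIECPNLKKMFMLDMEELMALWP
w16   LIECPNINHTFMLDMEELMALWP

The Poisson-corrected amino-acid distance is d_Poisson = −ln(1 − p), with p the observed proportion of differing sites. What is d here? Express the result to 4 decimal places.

0.1911

Differing sites — 7:L/I; 8:K/N; 9:K/H; 10:M/T.
p = 4/23 = 0.173913.
d = −ln(1 − 0.173913) = −ln(0.826087) = 0.1911.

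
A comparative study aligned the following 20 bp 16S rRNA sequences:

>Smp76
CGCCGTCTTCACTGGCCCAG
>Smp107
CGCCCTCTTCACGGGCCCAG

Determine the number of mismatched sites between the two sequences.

2

The sequences differ at positions 5 (G/C), 13 (T/G).
That gives 2 mismatches out of 20 aligned sites, so the Hamming distance is 2.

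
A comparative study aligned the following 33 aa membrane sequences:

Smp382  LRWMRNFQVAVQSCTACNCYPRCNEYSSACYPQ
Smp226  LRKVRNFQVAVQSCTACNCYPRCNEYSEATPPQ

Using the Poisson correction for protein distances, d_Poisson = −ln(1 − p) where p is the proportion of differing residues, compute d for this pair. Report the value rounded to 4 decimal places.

0.1643

Differing sites — 3:W/K; 4:M/V; 28:S/E; 30:C/T; 31:Y/P.
p = 5/33 = 0.151515.
d = −ln(1 − 0.151515) = −ln(0.848485) = 0.1643.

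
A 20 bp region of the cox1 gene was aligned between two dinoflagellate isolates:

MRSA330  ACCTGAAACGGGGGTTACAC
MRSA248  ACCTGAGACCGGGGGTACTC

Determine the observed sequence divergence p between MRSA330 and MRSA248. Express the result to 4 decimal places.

0.2000

Mismatches occur at site 7 (A↔G), site 10 (G↔C), site 15 (T↔G), site 19 (A↔T).
There are 4 differences over 20 sites, so p = 4/20 = 0.2000.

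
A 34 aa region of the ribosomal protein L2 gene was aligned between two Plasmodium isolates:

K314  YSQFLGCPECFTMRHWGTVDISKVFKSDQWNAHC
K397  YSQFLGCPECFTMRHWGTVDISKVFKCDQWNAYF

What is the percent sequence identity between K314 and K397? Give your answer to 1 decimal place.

91.2%

The sequences differ at positions 27 (S/C), 33 (H/Y), 34 (C/F).
31 of the 34 sites match, so the percent identity is 31/34 × 100 = 91.2%.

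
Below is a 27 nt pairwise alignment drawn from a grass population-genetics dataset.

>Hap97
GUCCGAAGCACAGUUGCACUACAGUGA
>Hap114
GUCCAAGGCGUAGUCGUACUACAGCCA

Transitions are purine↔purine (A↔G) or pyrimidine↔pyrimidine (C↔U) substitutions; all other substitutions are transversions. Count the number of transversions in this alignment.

1

The sequences differ at positions 5 (G/A, transition), 7 (A/G, transition), 10 (A/G, transition), 11 (C/U, transition), 15 (U/C, transition), 17 (C/U, transition), 25 (U/C, transition), 26 (G/C, transversion).
Of the 8 differences, 7 transitions and 1 transversion, so the answer is 1.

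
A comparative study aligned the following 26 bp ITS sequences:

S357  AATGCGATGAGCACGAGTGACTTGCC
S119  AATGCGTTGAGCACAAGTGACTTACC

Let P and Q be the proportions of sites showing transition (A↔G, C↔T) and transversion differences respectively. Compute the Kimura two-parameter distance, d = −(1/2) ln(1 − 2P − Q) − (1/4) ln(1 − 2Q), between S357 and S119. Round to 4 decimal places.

The sequences differ at positions 7 (A/T, transversion), 15 (G/A, transition), 24 (G/A, transition).
Of the 3 differences, 2 transitions and 1 transversion over 26 sites: P = 2/26 = 0.076923, Q = 1/26 = 0.038462.
d = −0.5·ln(0.807692) − 0.25·ln(0.923076) = −0.5·(-0.213574) − 0.25·(-0.080044) = 0.1268.

0.1268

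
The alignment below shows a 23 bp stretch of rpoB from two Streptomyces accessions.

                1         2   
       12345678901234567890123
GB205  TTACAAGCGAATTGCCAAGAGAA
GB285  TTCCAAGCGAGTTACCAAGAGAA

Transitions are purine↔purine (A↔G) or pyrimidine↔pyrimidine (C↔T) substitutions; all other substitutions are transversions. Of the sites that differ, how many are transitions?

2

Mismatches occur at site 3 (A↔C, transversion), site 11 (A↔G, transition), site 14 (G↔A, transition).
Of the 3 differences, 2 transitions and 1 transversion, so the answer is 2.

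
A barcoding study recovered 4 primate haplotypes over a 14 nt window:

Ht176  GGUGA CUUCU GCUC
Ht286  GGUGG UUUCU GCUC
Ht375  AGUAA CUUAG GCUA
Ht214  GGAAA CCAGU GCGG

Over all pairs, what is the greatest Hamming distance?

9

Pairwise Hamming distances:
  Ht176 vs Ht286: 2
  Ht176 vs Ht375: 5
  Ht176 vs Ht214: 7
  Ht286 vs Ht375: 7
  Ht286 vs Ht214: 9
  Ht375 vs Ht214: 8
The largest is 9, between Ht286 and Ht214.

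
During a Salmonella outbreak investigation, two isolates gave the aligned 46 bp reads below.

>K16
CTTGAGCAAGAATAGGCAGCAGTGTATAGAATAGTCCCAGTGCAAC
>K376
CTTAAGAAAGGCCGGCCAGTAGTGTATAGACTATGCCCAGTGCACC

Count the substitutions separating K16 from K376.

The sequences differ at positions 4 (G/A), 7 (C/A), 11 (A/G), 12 (A/C), 13 (T/C), 14 (A/G), 16 (G/C), 20 (C/T), 31 (A/C), 34 (G/T), 35 (T/G), 45 (A/C).
That gives 12 mismatches out of 46 aligned sites, so the Hamming distance is 12.

12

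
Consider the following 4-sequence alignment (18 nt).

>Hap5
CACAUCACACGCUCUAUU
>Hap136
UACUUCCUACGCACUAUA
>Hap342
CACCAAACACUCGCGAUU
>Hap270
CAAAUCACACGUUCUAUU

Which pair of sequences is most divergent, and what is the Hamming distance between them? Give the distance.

Pairwise Hamming distances:
  Hap5 vs Hap136: 6
  Hap5 vs Hap342: 6
  Hap5 vs Hap270: 2
  Hap136 vs Hap342: 10
  Hap136 vs Hap270: 8
  Hap342 vs Hap270: 8
The largest is 10, between Hap136 and Hap342.

10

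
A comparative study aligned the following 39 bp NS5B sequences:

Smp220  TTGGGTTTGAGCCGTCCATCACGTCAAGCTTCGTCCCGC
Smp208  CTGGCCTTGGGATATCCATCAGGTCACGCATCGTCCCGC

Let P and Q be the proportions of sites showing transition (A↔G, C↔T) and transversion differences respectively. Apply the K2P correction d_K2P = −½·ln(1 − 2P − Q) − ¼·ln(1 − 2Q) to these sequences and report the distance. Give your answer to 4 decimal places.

0.3168

Differing sites — 1:T/C (Ti); 5:G/C (Tv); 6:T/C (Ti); 10:A/G (Ti); 12:C/A (Tv); 13:C/T (Ti); 14:G/A (Ti); 22:C/G (Tv); 27:A/C (Tv); 30:T/A (Tv).
Of the 10 differences, 5 transitions and 5 transversions over 39 sites: P = 5/39 = 0.128205, Q = 5/39 = 0.128205.
d = −0.5·ln(0.615385) − 0.25·ln(0.743590) = −0.5·(-0.485507) − 0.25·(-0.296265) = 0.3168.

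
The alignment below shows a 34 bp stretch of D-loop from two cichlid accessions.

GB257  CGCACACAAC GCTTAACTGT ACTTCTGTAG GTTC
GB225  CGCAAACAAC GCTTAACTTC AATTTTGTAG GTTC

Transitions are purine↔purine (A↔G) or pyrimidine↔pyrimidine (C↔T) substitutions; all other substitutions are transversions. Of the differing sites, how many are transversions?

Mismatches occur at site 5 (C→A, transversion), site 19 (G→T, transversion), site 20 (T→C, transition), site 22 (C→A, transversion), site 25 (C→T, transition).
Of the 5 differences, 2 transitions and 3 transversions, so the answer is 3.

3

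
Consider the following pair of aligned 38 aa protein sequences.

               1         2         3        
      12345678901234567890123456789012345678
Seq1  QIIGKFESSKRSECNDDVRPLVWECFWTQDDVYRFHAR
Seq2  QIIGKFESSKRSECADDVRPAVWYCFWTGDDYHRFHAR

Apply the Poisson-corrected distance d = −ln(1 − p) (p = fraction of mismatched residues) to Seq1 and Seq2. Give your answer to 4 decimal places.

The sequences differ at positions 15 (N/A), 21 (L/A), 24 (E/Y), 29 (Q/G), 32 (V/Y), 33 (Y/H).
p = 6/38 = 0.157895.
d = −ln(1 − 0.157895) = −ln(0.842105) = 0.1719.

0.1719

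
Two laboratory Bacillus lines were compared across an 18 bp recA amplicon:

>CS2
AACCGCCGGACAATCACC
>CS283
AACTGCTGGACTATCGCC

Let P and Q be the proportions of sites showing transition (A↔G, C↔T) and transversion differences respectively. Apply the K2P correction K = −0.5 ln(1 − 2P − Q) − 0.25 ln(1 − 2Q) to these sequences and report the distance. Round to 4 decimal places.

The sequences differ at positions 4 (C/T, transition), 7 (C/T, transition), 12 (A/T, transversion), 16 (A/G, transition).
Of the 4 differences, 3 transitions and 1 transversion over 18 sites: P = 3/18 = 0.166667, Q = 1/18 = 0.055556.
d = −0.5·ln(0.611110) − 0.25·ln(0.888888) = −0.5·(-0.492478) − 0.25·(-0.117784) = 0.2757.

0.2757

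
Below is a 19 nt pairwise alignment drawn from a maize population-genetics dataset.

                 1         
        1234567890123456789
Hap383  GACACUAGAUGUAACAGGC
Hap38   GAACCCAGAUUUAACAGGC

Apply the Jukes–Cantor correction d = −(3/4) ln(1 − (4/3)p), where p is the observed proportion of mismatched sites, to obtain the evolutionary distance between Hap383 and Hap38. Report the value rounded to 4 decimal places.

0.2471

The sequences differ at positions 3 (C/A), 4 (A/C), 6 (U/C), 11 (G/U).
p = 4/19 = 0.210526.
d = −0.75 · ln(1 − (4/3)·0.210526) = −0.75 · ln(0.719299) = −0.75 · (-0.329478) = 0.2471.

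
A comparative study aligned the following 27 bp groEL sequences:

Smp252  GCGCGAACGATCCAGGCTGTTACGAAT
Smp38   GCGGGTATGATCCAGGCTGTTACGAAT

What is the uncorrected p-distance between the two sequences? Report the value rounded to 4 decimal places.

0.1111

The sequences differ at positions 4 (C/G), 6 (A/T), 8 (C/T).
There are 3 differences over 27 sites, so p = 3/27 = 0.1111.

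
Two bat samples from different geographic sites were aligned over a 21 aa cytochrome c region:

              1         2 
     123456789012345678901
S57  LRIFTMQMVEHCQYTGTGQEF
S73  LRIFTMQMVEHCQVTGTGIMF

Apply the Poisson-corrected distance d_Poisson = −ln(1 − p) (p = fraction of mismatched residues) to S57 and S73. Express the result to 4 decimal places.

Mismatches occur at site 14 (Y↔V), site 19 (Q↔I), site 20 (E↔M).
p = 3/21 = 0.142857.
d = −ln(1 − 0.142857) = −ln(0.857143) = 0.1542.

0.1542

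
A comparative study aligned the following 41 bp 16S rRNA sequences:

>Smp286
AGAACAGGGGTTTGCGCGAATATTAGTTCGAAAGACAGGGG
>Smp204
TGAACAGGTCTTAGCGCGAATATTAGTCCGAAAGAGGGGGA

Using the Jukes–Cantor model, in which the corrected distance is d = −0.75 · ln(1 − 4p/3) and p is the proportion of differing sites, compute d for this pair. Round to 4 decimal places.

0.2260

The sequences differ at positions 1 (A/T), 9 (G/T), 10 (G/C), 13 (T/A), 28 (T/C), 36 (C/G), 37 (A/G), 41 (G/A).
p = 8/41 = 0.195122.
d = −0.75 · ln(1 − (4/3)·0.195122) = −0.75 · ln(0.739837) = −0.75 · (-0.301325) = 0.2260.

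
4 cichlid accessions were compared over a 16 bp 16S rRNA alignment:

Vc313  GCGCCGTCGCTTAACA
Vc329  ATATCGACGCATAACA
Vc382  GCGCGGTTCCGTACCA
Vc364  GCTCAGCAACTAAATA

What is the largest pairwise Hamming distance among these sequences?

11

Pairwise Hamming distances:
  Vc313 vs Vc329: 6
  Vc313 vs Vc382: 5
  Vc313 vs Vc364: 7
  Vc329 vs Vc382: 10
  Vc329 vs Vc364: 11
  Vc382 vs Vc364: 9
The largest is 11, between Vc329 and Vc364.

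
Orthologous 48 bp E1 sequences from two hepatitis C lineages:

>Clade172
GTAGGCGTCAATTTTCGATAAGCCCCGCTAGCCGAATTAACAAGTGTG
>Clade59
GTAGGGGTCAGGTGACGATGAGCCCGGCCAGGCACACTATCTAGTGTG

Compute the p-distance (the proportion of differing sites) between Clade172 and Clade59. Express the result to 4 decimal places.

Differing sites — 6:C/G; 11:A/G; 12:T/G; 14:T/G; 15:T/A; 20:A/G; 26:C/G; 29:T/C; 32:C/G; 34:G/A; 35:A/C; 37:T/C; 40:A/T; 42:A/T.
There are 14 differences over 48 sites, so p = 14/48 = 0.2917.

0.2917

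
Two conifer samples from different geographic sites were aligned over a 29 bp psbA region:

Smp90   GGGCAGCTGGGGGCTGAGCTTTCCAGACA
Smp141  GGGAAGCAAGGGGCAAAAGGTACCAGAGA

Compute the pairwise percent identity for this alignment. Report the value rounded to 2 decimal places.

Mismatches occur at site 4 (C↔A), site 8 (T↔A), site 9 (G↔A), site 15 (T↔A), site 16 (G↔A), site 18 (G↔A), site 19 (C↔G), site 20 (T↔G), site 22 (T↔A), site 28 (C↔G).
19 of the 29 sites match, so the percent identity is 19/29 × 100 = 65.52%.

65.52%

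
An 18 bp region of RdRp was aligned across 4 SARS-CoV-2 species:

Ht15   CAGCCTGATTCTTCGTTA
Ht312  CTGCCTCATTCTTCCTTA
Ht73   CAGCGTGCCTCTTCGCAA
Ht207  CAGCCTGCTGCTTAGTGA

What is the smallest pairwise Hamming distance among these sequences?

3

Pairwise Hamming distances:
  Ht15 vs Ht312: 3
  Ht15 vs Ht73: 5
  Ht15 vs Ht207: 4
  Ht312 vs Ht73: 8
  Ht312 vs Ht207: 7
  Ht73 vs Ht207: 6
The smallest is 3, between Ht15 and Ht312.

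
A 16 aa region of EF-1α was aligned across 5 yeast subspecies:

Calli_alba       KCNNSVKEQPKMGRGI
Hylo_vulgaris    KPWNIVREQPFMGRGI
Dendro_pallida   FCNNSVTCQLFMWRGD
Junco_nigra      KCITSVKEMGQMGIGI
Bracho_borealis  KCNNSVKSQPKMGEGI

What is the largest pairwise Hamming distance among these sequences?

Pairwise Hamming distances:
  Calli_alba vs Hylo_vulgaris: 5
  Calli_alba vs Dendro_pallida: 7
  Calli_alba vs Junco_nigra: 6
  Calli_alba vs Bracho_borealis: 2
  Hylo_vulgaris vs Dendro_pallida: 9
  Hylo_vulgaris vs Junco_nigra: 9
  Hylo_vulgaris vs Bracho_borealis: 7
  Dendro_pallida vs Junco_nigra: 11
  Dendro_pallida vs Bracho_borealis: 8
  Junco_nigra vs Bracho_borealis: 7
The largest is 11, between Dendro_pallida and Junco_nigra.

11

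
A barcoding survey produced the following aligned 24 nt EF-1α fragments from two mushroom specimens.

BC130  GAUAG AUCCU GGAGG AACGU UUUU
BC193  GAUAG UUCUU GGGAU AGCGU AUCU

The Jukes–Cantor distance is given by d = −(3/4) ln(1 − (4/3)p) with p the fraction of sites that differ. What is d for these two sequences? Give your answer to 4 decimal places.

0.4408

Mismatches occur at site 6 (A→U), site 9 (C→U), site 13 (A→G), site 14 (G→A), site 15 (G→U), site 17 (A→G), site 21 (U→A), site 23 (U→C).
p = 8/24 = 0.333333.
d = −0.75 · ln(1 − (4/3)·0.333333) = −0.75 · ln(0.555556) = −0.75 · (-0.587786) = 0.4408.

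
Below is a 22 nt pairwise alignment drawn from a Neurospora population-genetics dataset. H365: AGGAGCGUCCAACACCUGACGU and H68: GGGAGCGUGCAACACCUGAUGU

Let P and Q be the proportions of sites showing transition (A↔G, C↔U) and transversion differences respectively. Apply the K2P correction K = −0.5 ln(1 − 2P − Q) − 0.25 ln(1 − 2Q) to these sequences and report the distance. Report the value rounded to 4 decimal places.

Mismatches occur at site 1 (A→G, transition), site 9 (C→G, transversion), site 20 (C→U, transition).
Of the 3 differences, 2 transitions and 1 transversion over 22 sites: P = 2/22 = 0.090909, Q = 1/22 = 0.045455.
d = −0.5·ln(0.772727) − 0.25·ln(0.909090) = −0.5·(-0.257829) − 0.25·(-0.095311) = 0.1527.

0.1527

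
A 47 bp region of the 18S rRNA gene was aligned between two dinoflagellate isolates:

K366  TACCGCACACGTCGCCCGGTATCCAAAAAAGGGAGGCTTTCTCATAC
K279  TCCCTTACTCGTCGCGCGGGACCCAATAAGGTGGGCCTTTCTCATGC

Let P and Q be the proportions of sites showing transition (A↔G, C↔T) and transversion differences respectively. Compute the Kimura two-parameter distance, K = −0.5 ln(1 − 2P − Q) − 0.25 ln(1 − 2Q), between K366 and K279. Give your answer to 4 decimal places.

The sequences differ at positions 2 (A/C, transversion), 5 (G/T, transversion), 6 (C/T, transition), 9 (A/T, transversion), 16 (C/G, transversion), 20 (T/G, transversion), 22 (T/C, transition), 27 (A/T, transversion), 30 (A/G, transition), 32 (G/T, transversion), 34 (A/G, transition), 36 (G/C, transversion), 46 (A/G, transition).
Of the 13 differences, 5 transitions and 8 transversions over 47 sites: P = 5/47 = 0.106383, Q = 8/47 = 0.170213.
d = −0.5·ln(0.617021) − 0.25·ln(0.659574) = −0.5·(-0.482852) − 0.25·(-0.416161) = 0.3455.

0.3455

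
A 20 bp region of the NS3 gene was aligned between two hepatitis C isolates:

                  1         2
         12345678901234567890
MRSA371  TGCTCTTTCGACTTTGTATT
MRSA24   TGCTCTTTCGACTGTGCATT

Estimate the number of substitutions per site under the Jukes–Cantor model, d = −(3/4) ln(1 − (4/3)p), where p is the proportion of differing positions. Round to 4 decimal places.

0.1073

The sequences differ at positions 14 (T/G), 17 (T/C).
p = 2/20 = 0.100000.
d = −0.75 · ln(1 − (4/3)·0.100000) = −0.75 · ln(0.866667) = −0.75 · (-0.143100) = 0.1073.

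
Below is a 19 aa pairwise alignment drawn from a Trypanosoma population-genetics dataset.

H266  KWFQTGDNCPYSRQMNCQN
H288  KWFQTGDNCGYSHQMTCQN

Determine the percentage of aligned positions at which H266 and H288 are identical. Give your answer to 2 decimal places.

Mismatches occur at site 10 (P↔G), site 13 (R↔H), site 16 (N↔T).
16 of the 19 sites match, so the percent identity is 16/19 × 100 = 84.21%.

84.21%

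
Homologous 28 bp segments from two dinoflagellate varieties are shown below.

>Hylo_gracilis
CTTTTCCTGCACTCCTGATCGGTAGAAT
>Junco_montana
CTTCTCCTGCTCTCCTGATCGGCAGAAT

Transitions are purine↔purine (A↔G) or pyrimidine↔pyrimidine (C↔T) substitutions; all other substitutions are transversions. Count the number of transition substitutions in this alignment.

2

The sequences differ at positions 4 (T/C, transition), 11 (A/T, transversion), 23 (T/C, transition).
Of the 3 differences, 2 transitions and 1 transversion, so the answer is 2.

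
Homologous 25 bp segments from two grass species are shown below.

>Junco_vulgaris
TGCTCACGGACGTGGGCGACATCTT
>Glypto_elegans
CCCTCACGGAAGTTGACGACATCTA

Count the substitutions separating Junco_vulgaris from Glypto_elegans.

6

Mismatches occur at site 1 (T→C), site 2 (G→C), site 11 (C→A), site 14 (G→T), site 16 (G→A), site 25 (T→A).
That gives 6 mismatches out of 25 aligned sites, so the Hamming distance is 6.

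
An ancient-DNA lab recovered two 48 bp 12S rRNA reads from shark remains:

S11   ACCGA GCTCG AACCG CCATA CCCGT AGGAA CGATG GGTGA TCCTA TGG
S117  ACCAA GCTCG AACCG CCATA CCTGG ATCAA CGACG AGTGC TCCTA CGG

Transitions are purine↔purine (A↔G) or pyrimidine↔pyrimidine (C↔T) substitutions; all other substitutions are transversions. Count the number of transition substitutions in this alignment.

5

Differing sites — 4:G/A (Ti); 23:C/T (Ti); 25:T/G (Tv); 27:G/T (Tv); 28:G/C (Tv); 34:T/C (Ti); 36:G/A (Ti); 40:A/C (Tv); 46:T/C (Ti).
Of the 9 differences, 5 transitions and 4 transversions, so the answer is 5.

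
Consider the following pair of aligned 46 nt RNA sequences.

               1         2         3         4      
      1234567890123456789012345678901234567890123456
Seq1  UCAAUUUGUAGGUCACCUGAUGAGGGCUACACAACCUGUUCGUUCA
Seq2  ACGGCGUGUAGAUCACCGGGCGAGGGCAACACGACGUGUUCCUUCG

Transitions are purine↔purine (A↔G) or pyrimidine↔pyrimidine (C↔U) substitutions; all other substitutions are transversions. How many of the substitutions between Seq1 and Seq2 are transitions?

8

Differing sites — 1:U/A (Tv); 3:A/G (Ti); 4:A/G (Ti); 5:U/C (Ti); 6:U/G (Tv); 12:G/A (Ti); 18:U/G (Tv); 20:A/G (Ti); 21:U/C (Ti); 28:U/A (Tv); 33:A/G (Ti); 36:C/G (Tv); 42:G/C (Tv); 46:A/G (Ti).
Of the 14 differences, 8 transitions and 6 transversions, so the answer is 8.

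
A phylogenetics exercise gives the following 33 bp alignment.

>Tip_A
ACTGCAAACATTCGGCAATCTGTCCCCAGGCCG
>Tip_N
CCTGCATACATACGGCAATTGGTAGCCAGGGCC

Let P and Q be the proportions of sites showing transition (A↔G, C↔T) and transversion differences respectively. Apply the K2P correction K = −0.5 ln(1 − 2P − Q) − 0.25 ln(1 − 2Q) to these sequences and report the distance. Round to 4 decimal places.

The sequences differ at positions 1 (A/C, transversion), 7 (A/T, transversion), 12 (T/A, transversion), 20 (C/T, transition), 21 (T/G, transversion), 24 (C/A, transversion), 25 (C/G, transversion), 31 (C/G, transversion), 33 (G/C, transversion).
Of the 9 differences, 1 transition and 8 transversions over 33 sites: P = 1/33 = 0.030303, Q = 8/33 = 0.242424.
d = −0.5·ln(0.696970) − 0.25·ln(0.515152) = −0.5·(-0.361013) − 0.25·(-0.663293) = 0.3463.

0.3463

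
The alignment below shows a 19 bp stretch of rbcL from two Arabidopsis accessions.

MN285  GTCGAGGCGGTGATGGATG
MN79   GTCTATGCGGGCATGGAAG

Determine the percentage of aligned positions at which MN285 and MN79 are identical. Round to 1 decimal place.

Mismatches occur at site 4 (G→T), site 6 (G→T), site 11 (T→G), site 12 (G→C), site 18 (T→A).
14 of the 19 sites match, so the percent identity is 14/19 × 100 = 73.7%.

73.7%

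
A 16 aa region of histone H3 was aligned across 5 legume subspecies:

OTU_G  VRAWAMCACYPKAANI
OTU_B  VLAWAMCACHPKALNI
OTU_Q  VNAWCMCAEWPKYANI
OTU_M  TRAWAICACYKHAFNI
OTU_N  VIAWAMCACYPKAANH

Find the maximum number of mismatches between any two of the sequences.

10

Pairwise Hamming distances:
  OTU_G vs OTU_B: 3
  OTU_G vs OTU_Q: 5
  OTU_G vs OTU_M: 5
  OTU_G vs OTU_N: 2
  OTU_B vs OTU_Q: 6
  OTU_B vs OTU_M: 7
  OTU_B vs OTU_N: 4
  OTU_Q vs OTU_M: 10
  OTU_Q vs OTU_N: 6
  OTU_M vs OTU_N: 7
The largest is 10, between OTU_Q and OTU_M.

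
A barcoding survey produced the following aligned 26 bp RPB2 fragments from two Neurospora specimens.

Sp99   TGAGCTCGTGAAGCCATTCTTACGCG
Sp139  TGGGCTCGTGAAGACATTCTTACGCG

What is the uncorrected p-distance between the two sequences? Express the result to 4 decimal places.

Differing sites — 3:A/G; 14:C/A.
There are 2 differences over 26 sites, so p = 2/26 = 0.0769.

0.0769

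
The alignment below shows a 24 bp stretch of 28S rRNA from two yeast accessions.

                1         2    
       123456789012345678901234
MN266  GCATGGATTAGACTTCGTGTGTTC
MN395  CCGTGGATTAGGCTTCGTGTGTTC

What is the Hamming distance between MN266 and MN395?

Differing sites — 1:G/C; 3:A/G; 12:A/G.
That gives 3 mismatches out of 24 aligned sites, so the Hamming distance is 3.

3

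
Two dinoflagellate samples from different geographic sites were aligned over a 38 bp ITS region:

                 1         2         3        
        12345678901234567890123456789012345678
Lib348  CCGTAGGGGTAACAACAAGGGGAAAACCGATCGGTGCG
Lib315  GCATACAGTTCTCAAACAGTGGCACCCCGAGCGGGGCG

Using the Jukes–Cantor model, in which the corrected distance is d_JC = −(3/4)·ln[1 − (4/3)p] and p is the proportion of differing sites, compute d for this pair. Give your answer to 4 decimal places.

0.5604

The sequences differ at positions 1 (C/G), 3 (G/A), 6 (G/C), 7 (G/A), 9 (G/T), 11 (A/C), 12 (A/T), 16 (C/A), 17 (A/C), 20 (G/T), 23 (A/C), 25 (A/C), 26 (A/C), 31 (T/G), 35 (T/G).
p = 15/38 = 0.394737.
d = −0.75 · ln(1 − (4/3)·0.394737) = −0.75 · ln(0.473684) = −0.75 · (-0.747215) = 0.5604.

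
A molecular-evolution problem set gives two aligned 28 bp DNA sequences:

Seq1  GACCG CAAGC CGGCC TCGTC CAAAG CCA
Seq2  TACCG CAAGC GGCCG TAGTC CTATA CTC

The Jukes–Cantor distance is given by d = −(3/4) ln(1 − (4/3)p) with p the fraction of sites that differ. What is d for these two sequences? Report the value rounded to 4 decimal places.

Mismatches occur at site 1 (G/T), site 11 (C/G), site 13 (G/C), site 15 (C/G), site 17 (C/A), site 22 (A/T), site 24 (A/T), site 25 (G/A), site 27 (C/T), site 28 (A/C).
p = 10/28 = 0.357143.
d = −0.75 · ln(1 − (4/3)·0.357143) = −0.75 · ln(0.523809) = −0.75 · (-0.646628) = 0.4850.

0.4850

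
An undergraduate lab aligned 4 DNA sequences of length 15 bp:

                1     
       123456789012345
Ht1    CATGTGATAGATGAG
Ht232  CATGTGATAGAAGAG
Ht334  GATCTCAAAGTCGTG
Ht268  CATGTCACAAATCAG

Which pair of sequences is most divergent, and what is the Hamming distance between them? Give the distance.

Pairwise Hamming distances:
  Ht1 vs Ht232: 1
  Ht1 vs Ht334: 7
  Ht1 vs Ht268: 4
  Ht232 vs Ht334: 7
  Ht232 vs Ht268: 5
  Ht334 vs Ht268: 8
The largest is 8, between Ht334 and Ht268.

8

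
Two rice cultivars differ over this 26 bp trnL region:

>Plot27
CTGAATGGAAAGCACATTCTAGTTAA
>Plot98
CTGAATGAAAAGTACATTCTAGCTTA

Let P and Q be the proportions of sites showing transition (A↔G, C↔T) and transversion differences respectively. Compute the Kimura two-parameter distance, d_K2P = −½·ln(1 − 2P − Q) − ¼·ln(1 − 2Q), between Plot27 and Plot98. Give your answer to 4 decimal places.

Mismatches occur at site 8 (G→A, transition), site 13 (C→T, transition), site 23 (T→C, transition), site 25 (A→T, transversion).
Of the 4 differences, 3 transitions and 1 transversion over 26 sites: P = 3/26 = 0.115385, Q = 1/26 = 0.038462.
d = −0.5·ln(0.730768) − 0.25·ln(0.923076) = −0.5·(-0.313659) − 0.25·(-0.080044) = 0.1768.

0.1768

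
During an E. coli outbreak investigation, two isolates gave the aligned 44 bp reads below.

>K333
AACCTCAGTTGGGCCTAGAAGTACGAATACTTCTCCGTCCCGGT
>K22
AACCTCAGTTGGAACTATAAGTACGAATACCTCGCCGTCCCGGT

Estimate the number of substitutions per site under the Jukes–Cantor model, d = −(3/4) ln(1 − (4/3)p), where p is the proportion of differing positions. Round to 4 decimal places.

Differing sites — 13:G/A; 14:C/A; 18:G/T; 31:T/C; 34:T/G.
p = 5/44 = 0.113636.
d = −0.75 · ln(1 − (4/3)·0.113636) = −0.75 · ln(0.848485) = −0.75 · (-0.164303) = 0.1232.

0.1232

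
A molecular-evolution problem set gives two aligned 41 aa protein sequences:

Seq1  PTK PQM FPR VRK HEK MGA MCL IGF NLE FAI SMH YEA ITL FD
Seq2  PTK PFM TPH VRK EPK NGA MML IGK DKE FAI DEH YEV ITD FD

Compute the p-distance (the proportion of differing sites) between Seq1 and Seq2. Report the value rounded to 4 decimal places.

Mismatches occur at site 5 (Q→F), site 7 (F→T), site 9 (R→H), site 13 (H→E), site 14 (E→P), site 16 (M→N), site 20 (C→M), site 24 (F→K), site 25 (N→D), site 26 (L→K), site 31 (S→D), site 32 (M→E), site 36 (A→V), site 39 (L→D).
There are 14 differences over 41 sites, so p = 14/41 = 0.3415.

0.3415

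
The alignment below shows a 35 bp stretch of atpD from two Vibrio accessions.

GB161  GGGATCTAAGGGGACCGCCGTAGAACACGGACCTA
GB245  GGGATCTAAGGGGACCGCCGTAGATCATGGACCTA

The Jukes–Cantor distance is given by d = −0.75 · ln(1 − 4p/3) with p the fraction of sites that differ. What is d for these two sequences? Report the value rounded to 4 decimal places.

0.0594

The sequences differ at positions 25 (A/T), 28 (C/T).
p = 2/35 = 0.057143.
d = −0.75 · ln(1 − (4/3)·0.057143) = −0.75 · ln(0.923809) = −0.75 · (-0.079250) = 0.0594.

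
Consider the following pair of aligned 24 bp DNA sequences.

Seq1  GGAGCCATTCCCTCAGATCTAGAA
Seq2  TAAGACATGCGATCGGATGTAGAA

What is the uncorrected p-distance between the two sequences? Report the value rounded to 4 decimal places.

Differing sites — 1:G/T; 2:G/A; 5:C/A; 9:T/G; 11:C/G; 12:C/A; 15:A/G; 19:C/G.
There are 8 differences over 24 sites, so p = 8/24 = 0.3333.

0.3333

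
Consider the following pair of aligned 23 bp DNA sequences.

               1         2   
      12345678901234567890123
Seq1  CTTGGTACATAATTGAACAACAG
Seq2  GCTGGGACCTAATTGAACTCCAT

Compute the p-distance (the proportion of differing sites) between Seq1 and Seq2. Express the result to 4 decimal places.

Differing sites — 1:C/G; 2:T/C; 6:T/G; 9:A/C; 19:A/T; 20:A/C; 23:G/T.
There are 7 differences over 23 sites, so p = 7/23 = 0.3043.

0.3043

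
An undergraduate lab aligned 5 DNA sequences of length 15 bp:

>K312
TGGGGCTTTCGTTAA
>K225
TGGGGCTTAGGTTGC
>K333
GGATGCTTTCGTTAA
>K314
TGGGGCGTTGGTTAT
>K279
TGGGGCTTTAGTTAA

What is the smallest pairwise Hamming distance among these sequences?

Pairwise Hamming distances:
  K312 vs K225: 4
  K312 vs K333: 3
  K312 vs K314: 3
  K312 vs K279: 1
  K225 vs K333: 7
  K225 vs K314: 4
  K225 vs K279: 4
  K333 vs K314: 6
  K333 vs K279: 4
  K314 vs K279: 3
The smallest is 1, between K312 and K279.

1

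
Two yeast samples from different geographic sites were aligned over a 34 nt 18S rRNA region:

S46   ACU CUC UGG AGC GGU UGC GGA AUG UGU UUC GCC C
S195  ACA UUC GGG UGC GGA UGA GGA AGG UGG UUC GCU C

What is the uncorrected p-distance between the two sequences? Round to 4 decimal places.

0.2647

Differing sites — 3:U/A; 4:C/U; 7:U/G; 10:A/U; 15:U/A; 18:C/A; 23:U/G; 27:U/G; 33:C/U.
There are 9 differences over 34 sites, so p = 9/34 = 0.2647.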